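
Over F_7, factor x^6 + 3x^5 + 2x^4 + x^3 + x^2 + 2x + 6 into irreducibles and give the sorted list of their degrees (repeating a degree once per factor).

2, 2, 2

Write g(x) = x^6 + 3x^5 + 2x^4 + x^3 + x^2 + 2x + 6.
Complete factorization: g(x) = (x^2 + 2x + 3)·(x^2 + 3x + 1)·(x^2 + 5x + 2).
Factor degrees with multiplicity: 2 + 2 + 2 = 6.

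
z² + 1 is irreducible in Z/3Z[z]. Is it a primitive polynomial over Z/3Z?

Write f(z) = z² + 1.
|GF(3^2)^×| = 3^2 − 1 = 8. Prime factorization: 8 = 2^3.
f is primitive ⇔ z has order 8 in GF(3)[z]/(f), i.e. z^(8/q) ≠ 1 for each prime q | 8.
z^(4) mod f = 1
Since z^(4) = 1, the order of z divides 4 < 8; not primitive.

No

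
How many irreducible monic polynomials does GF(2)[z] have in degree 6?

x^(2^6) − x is the product of all monic irreducibles of degree dividing 6; Möbius inversion gives N = (1/6) Σ μ(6/d)·2^d.
Divisors of 6: 1, 2, 3, 6; μ(6/d) for each: 1, -1, -1, 1.
Σ = 2^1 − 2^2 − 2^3 + 2^6 = 54.
N = 54/6 = 9.

9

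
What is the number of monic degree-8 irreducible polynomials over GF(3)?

x^(3^8) − x is the product of all monic irreducibles of degree dividing 8; Möbius inversion gives N = (1/8) Σ μ(8/d)·3^d.
Divisors of 8: 1, 2, 4, 8; μ(8/d) for each: 0, 0, -1, 1.
Σ = − 3^4 + 3^8 = 6480.
N = 6480/8 = 810.

810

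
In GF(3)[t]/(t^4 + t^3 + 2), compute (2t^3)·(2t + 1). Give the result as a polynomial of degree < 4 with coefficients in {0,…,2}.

Multiply in GF(3)[t]: (2t^3)·(2t + 1) = t^4 + 2t^3.
Reduce using t^4 ≡ 2t^3 + 1 (mod t^4 + t^3 + 2).
Reduced: t^3 + 1.

t^3 + 1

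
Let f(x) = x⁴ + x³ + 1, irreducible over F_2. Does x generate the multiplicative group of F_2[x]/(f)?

|GF(2^4)^×| = 2^4 − 1 = 15. Prime factorization: 15 = 3·5.
f is primitive ⇔ x has order 15 in GF(2)[x]/(f), i.e. x^(15/q) ≠ 1 for each prime q | 15.
x^(5) mod f = x³ + x + 1.
x^(3) mod f = x³.
None equal 1, so x has full order 15; f is primitive.

Yes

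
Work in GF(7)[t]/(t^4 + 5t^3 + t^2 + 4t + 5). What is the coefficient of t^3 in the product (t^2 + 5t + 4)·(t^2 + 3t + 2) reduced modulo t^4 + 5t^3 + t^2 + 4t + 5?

3

Multiply in GF(7)[t]: (t^2 + 5t + 4)·(t^2 + 3t + 2) = t^4 + t^3 + t + 1.
Reduce using t^4 ≡ 2t^3 + 6t^2 + 3t + 2 (mod t^4 + 5t^3 + t^2 + 4t + 5).
Reduced: 3t^3 + 6t^2 + 4t + 3.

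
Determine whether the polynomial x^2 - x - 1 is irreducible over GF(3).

Yes

Write g(x) = x^2 - x - 1.
Check for roots in GF(3): g(0) = 2; g(1) = 2; g(2) = 1.
No roots. A degree-2 polynomial over a field with no linear factor is irreducible.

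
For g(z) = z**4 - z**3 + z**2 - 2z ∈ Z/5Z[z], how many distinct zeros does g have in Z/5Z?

Evaluate at each of the 5 elements of Z/5Z:
g(0) = 0 → root; g(1) = 4; g(2) = 3; g(3) = 2; g(4) = 0 → root.
Roots: {0, 4}.

2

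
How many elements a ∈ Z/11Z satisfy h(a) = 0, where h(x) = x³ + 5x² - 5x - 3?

Evaluate at each of the 11 elements of Z/11Z:
h(0) = 8; h(1) = 9; h(2) = 4; h(3) = 10; h(4) = 0 → root; h(5) = 2; h(6) = 0 → root; h(7) = 0 → root; h(8) = 8; h(9) = 8; h(10) = 6.
Roots: {4, 6, 7}.

3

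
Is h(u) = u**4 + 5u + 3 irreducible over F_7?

Check for roots in F_7: h(0) = 3; h(1) = 2; h(2) = 1; h(3) = 1; h(4) = 6; h(5) = 2; h(6) = 6.
No roots, so no linear factors.
Degree-2 irreducible divisors: test the 21 monic irreducibles of degree 2 over GF(7).
None of them divide h (all give nonzero remainder).
No irreducible factor of degree ≤ 2 exists, so h is irreducible over GF(7).

Yes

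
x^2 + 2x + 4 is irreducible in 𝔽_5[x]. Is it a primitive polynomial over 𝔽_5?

No

Write f(x) = x^2 + 2x + 4.
|GF(5^2)^×| = 5^2 − 1 = 24. Prime factorization: 24 = 2^3·3.
f is primitive ⇔ x has order 24 in GF(5)[x]/(f), i.e. x^(24/q) ≠ 1 for each prime q | 24.
x^(12) mod f = 1
x^(8) mod f = 2x + 4.
Since x^(12) = 1, the order of x divides 12 < 24; not primitive.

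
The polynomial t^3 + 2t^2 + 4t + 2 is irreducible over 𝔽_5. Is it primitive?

Yes

Write f(t) = t^3 + 2t^2 + 4t + 2.
|GF(5^3)^×| = 5^3 − 1 = 124. Prime factorization: 124 = 2^2·31.
f is primitive ⇔ t has order 124 in GF(5)[t]/(f), i.e. t^(124/q) ≠ 1 for each prime q | 124.
t^(62) mod f = 4.
t^(4) mod f = t + 4.
None equal 1, so t has full order 124; f is primitive.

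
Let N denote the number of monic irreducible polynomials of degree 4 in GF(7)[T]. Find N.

588

x^(7^4) − x is the product of all monic irreducibles of degree dividing 4; Möbius inversion gives N = (1/4) Σ μ(4/d)·7^d.
Divisors of 4: 1, 2, 4; μ(4/d) for each: 0, -1, 1.
Σ = − 7^2 + 7^4 = 2352.
N = 2352/4 = 588.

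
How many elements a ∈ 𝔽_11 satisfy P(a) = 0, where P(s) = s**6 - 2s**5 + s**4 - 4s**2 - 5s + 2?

3

Evaluate at each of the 11 elements of 𝔽_11:
P(0) = 2; P(1) = 4; P(2) = 3; P(3) = 0 → root; P(4) = 0 → root; P(5) = 10; P(6) = 9; P(7) = 0 → root; P(8) = 1; P(9) = 8; P(10) = 7.
Roots: {3, 4, 7}.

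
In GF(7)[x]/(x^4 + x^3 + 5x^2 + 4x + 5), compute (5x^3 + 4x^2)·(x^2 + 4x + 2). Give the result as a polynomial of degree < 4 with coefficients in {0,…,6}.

3x^3 + 5x^2 + 4x + 3

Multiply in GF(7)[x]: (5x^3 + 4x^2)·(x^2 + 4x + 2) = 5x^5 + 3x^4 + 5x^3 + x^2.
Reduce using x^4 ≡ 6x^3 + 2x^2 + 3x + 2 (mod x^4 + x^3 + 5x^2 + 4x + 5).
Reduced: 3x^3 + 5x^2 + 4x + 3.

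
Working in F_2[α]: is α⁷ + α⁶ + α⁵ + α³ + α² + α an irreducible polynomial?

Write P(α) = α⁷ + α⁶ + α⁵ + α³ + α² + α.
Check for roots in F_2: P(0) = 0 → root; P(1) = 0 → root.
P(0) = 0, so (α) divides P(α); P is reducible.

No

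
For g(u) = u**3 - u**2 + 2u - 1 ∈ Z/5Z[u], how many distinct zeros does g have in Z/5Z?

Evaluate at each of the 5 elements of Z/5Z:
g(0) = 4; g(1) = 1; g(2) = 2; g(3) = 3; g(4) = 0 → root.
Roots: {4}.

1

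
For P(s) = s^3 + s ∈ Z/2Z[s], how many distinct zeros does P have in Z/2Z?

2

Evaluate at each of the 2 elements of Z/2Z:
P(0) = 0 → root; P(1) = 0 → root.
Roots: {0, 1}.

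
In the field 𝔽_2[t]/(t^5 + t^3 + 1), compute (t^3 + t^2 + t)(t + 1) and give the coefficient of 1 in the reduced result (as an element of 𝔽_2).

Multiply in 𝔽_2[t]: (t^3 + t^2 + t)·(t + 1) = t^4 + t.
Reduced: t^4 + t.

0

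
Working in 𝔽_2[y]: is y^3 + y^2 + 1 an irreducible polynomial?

Yes

Write m(y) = y^3 + y^2 + 1.
Check for roots in 𝔽_2: m(0) = 1; m(1) = 1.
No roots. A degree-3 polynomial over a field with no linear factor is irreducible.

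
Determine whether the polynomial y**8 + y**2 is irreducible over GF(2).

No

Write g(y) = y**8 + y**2.
Check for roots in GF(2): g(0) = 0 → root; g(1) = 0 → root.
g(0) = 0, so (y) divides g(y); g is reducible.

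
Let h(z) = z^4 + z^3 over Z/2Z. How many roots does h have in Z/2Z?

Evaluate at each of the 2 elements of Z/2Z:
h(0) = 0 → root; h(1) = 0 → root.
Roots: {0, 1}.

2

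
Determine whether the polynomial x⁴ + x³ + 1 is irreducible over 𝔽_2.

Yes

Write h(x) = x⁴ + x³ + 1.
Check for roots in 𝔽_2: h(0) = 1; h(1) = 1.
No roots, so no linear factors.
Monic irreducibles of degree 2 over GF(2): x² + x + 1.
None of them divide h (all give nonzero remainder).
No irreducible factor of degree ≤ 2 exists, so h is irreducible over GF(2).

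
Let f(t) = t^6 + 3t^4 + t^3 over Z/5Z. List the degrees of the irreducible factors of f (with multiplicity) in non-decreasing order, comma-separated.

Roots in Z/5Z: f(0) = 0 → root; f(1) = 0 → root; f(2) = 0 → root; f(3) = 4; f(4) = 3.
Linear factors from roots: (t), (t + 4), (t + 3).
Complete factorization: f(t) = (t + 4)·(t + 3)^2·(t)^3.
Factor degrees with multiplicity: 1 + 1 + 1 + 1 + 1 + 1 = 6.

1, 1, 1, 1, 1, 1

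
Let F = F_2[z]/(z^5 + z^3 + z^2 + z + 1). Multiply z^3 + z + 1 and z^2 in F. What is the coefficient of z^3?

0

Multiply in F_2[z]: (z^3 + z + 1)·(z^2) = z^5 + z^3 + z^2.
Reduce using z^5 ≡ z^3 + z^2 + z + 1 (mod z^5 + z^3 + z^2 + z + 1).
Reduced: z + 1.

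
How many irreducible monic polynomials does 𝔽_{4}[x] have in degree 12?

Gauss's count: N_{4}(12) = (1/12) Σ_{d|12} μ(12/d)·4^d.
Divisors of 12: 1, 2, 3, 4, 6, 12; μ(12/d) for each: 0, 1, 0, -1, -1, 1.
Σ = 4^2 − 4^4 − 4^6 + 4^12 = 16772880.
N = 16772880/12 = 1397740.

1397740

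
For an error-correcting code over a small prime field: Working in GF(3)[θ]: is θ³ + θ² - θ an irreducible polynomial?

Write f(θ) = θ³ + θ² - θ.
Check for roots in GF(3): f(0) = 0 → root; f(1) = 1; f(2) = 1.
f(0) = 0, so (θ) divides f(θ); f is reducible.

No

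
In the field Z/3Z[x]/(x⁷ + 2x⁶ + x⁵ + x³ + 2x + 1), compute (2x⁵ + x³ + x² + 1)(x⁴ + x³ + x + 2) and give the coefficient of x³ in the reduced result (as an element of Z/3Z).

Multiply in Z/3Z[x]: (2x⁵ + x³ + x² + 1)·(x⁴ + x³ + x + 2) = 2x⁹ + 2x⁸ + x⁷ + x⁶ + 2x⁵ + 2x⁴ + x³ + 2x² + x + 2.
Reduce using x⁷ ≡ x⁶ + 2x⁵ + 2x³ + x + 2 (mod x⁷ + 2x⁶ + x⁵ + x³ + 2x + 1).
Reduced: x⁴ + x² + 2.

0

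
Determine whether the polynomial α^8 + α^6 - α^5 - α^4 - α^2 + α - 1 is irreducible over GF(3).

Yes

Write m(α) = α^8 + α^6 - α^5 - α^4 - α^2 + α - 1.
Check for roots in GF(3): m(0) = 2; m(1) = 2; m(2) = 2.
No roots, so no linear factors.
Monic irreducibles of degree 2 over GF(3): α^2 + 1, α^2 + α - 1, α^2 - α - 1.
None of them divide m (all give nonzero remainder).
Degree-3 irreducible divisors: test the 8 monic irreducibles of degree 3 over GF(3).
None of them divide m (all give nonzero remainder).
Degree-4 irreducible divisors: test the 18 monic irreducibles of degree 4 over GF(3).
None of them divide m (all give nonzero remainder).
No irreducible factor of degree ≤ 4 exists, so m is irreducible over GF(3).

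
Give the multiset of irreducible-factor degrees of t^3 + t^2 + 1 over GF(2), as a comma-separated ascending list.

3

Write g(t) = t^3 + t^2 + 1.
Roots in GF(2): g(0) = 1; g(1) = 1.
Complete factorization: g(t) = (t^3 + t^2 + 1).
Factor degrees with multiplicity: 3 = 3.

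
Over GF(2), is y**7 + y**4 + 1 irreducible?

Write f(y) = y**7 + y**4 + 1.
Check for roots in GF(2): f(0) = 1; f(1) = 1.
No roots, so no linear factors.
Monic irreducibles of degree 2 over GF(2): y**2 + y + 1.
None of them divide f (all give nonzero remainder).
Monic irreducibles of degree 3 over GF(2): y**3 + y + 1, y**3 + y**2 + 1.
None of them divide f (all give nonzero remainder).
No irreducible factor of degree ≤ 3 exists, so f is irreducible over GF(2).

Yes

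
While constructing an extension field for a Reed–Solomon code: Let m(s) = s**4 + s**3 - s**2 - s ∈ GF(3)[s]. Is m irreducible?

Check for roots in GF(3): m(0) = 0 → root; m(1) = 0 → root; m(2) = 0 → root.
m(0) = 0, so (s) divides m(s); m is reducible.

No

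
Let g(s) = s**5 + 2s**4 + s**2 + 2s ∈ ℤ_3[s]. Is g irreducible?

No

Check for roots in ℤ_3: g(0) = 0 → root; g(1) = 0 → root; g(2) = 0 → root.
g(0) = 0, so (s) divides g(s); g is reducible.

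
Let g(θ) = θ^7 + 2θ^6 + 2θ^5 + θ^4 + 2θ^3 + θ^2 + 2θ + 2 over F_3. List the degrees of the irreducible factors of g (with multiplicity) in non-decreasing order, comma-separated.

7

Roots in F_3: g(0) = 2; g(1) = 1; g(2) = 2.
Complete factorization: g(θ) = (θ^7 + 2θ^6 + 2θ^5 + θ^4 + 2θ^3 + θ^2 + 2θ + 2).
Factor degrees with multiplicity: 7 = 7.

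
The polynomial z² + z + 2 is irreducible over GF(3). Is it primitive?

Yes

Write f(z) = z² + z + 2.
|GF(3^2)^×| = 3^2 − 1 = 8. Prime factorization: 8 = 2^3.
f is primitive ⇔ z has order 8 in GF(3)[z]/(f), i.e. z^(8/q) ≠ 1 for each prime q | 8.
z^(4) mod f = 2.
None equal 1, so z has full order 8; f is primitive.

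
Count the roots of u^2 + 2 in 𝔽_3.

Write g(u) = u^2 + 2.
Evaluate at each of the 3 elements of 𝔽_3:
g(0) = 2; g(1) = 0 → root; g(2) = 0 → root.
Roots: {1, 2}.

2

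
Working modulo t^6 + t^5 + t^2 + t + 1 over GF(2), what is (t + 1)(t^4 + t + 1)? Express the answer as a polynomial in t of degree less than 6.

t^5 + t^4 + t^2 + 1

Multiply in GF(2)[t]: (t + 1)·(t^4 + t + 1) = t^5 + t^4 + t^2 + 1.
Reduced: t^5 + t^4 + t^2 + 1.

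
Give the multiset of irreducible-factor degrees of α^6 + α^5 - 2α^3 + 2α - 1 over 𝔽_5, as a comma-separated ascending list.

Write h(α) = α^6 + α^5 - 2α^3 + 2α - 1.
Roots in 𝔽_5: h(0) = 4; h(1) = 1; h(2) = 3; h(3) = 3; h(4) = 4.
Complete factorization: h(α) = (α^6 + α^5 - 2α^3 + 2α - 1).
Factor degrees with multiplicity: 6 = 6.

6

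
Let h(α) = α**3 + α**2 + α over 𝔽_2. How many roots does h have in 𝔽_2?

Evaluate at each of the 2 elements of 𝔽_2:
h(0) = 0 → root; h(1) = 1.
Roots: {0}.

1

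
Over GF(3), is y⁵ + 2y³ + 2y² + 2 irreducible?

Write P(y) = y⁵ + 2y³ + 2y² + 2.
Check for roots in GF(3): P(0) = 2; P(1) = 1; P(2) = 1.
No roots, so no linear factors.
Monic irreducibles of degree 2 over GF(3): y² + 1, y² + y + 2, y² + 2y + 2.
None of them divide P (all give nonzero remainder).
No irreducible factor of degree ≤ 2 exists, so P is irreducible over GF(3).

Yes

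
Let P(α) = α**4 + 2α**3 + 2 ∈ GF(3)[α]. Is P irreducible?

Check for roots in GF(3): P(0) = 2; P(1) = 2; P(2) = 1.
No roots, so no linear factors.
Monic irreducibles of degree 2 over GF(3): α**2 + 1, α**2 + α + 2, α**2 + 2α + 2.
None of them divide P (all give nonzero remainder).
No irreducible factor of degree ≤ 2 exists, so P is irreducible over GF(3).

Yes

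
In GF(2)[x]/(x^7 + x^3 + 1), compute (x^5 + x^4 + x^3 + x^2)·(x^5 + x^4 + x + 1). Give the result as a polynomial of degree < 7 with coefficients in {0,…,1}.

Multiply in GF(2)[x]: (x^5 + x^4 + x^3 + x^2)·(x^5 + x^4 + x + 1) = x^10 + x^2.
Reduce using x^7 ≡ x^3 + 1 (mod x^7 + x^3 + 1).
Reduced: x^6 + x^3 + x^2.

x^6 + x^3 + x^2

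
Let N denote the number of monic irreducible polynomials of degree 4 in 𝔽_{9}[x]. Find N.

Gauss's count: N_{9}(4) = (1/4) Σ_{d|4} μ(4/d)·9^d.
Divisors of 4: 1, 2, 4; μ(4/d) for each: 0, -1, 1.
Σ = − 9^2 + 9^4 = 6480.
N = 6480/4 = 1620.

1620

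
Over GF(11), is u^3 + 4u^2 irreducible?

Write h(u) = u^3 + 4u^2.
Check each element of GF(11) for a root: h(0)=0, h(1)=5, h(2)=2, h(3)=8, h(4)=7, h(5)=5, h(6)=8, h(7)=0, h(8)=9, h(9)=8, h(10)=3.
h(0) = 0, so (u) divides h(u); h is reducible.

No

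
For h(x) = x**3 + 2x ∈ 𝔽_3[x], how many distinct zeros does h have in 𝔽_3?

3

Evaluate at each of the 3 elements of 𝔽_3:
h(0) = 0 → root; h(1) = 0 → root; h(2) = 0 → root.
Roots: {0, 1, 2}.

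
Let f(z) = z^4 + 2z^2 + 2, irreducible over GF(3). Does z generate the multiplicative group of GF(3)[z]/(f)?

No

|GF(3^4)^×| = 3^4 − 1 = 80. Prime factorization: 80 = 2^4·5.
f is primitive ⇔ z has order 80 in GF(3)[z]/(f), i.e. z^(80/q) ≠ 1 for each prime q | 80.
z^(40) mod f = 2.
z^(16) mod f = 1
Since z^(16) = 1, the order of z divides 16 < 80; not primitive.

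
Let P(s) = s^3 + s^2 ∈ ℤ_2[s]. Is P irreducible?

Check for roots in ℤ_2: P(0) = 0 → root; P(1) = 0 → root.
P(0) = 0, so (s) divides P(s); P is reducible.

No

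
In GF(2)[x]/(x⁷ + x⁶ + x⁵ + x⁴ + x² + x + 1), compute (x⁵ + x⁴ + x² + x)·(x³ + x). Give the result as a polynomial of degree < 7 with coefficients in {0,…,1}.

Multiply in GF(2)[x]: (x⁵ + x⁴ + x² + x)·(x³ + x) = x⁸ + x⁷ + x⁶ + x⁴ + x³ + x².
Reduce using x⁷ ≡ x⁶ + x⁵ + x⁴ + x² + x + 1 (mod x⁷ + x⁶ + x⁵ + x⁴ + x² + x + 1).
Reduced: x⁵ + x⁴ + x.

x^5 + x^4 + x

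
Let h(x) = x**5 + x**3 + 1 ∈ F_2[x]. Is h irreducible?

Check for roots in F_2: h(0) = 1; h(1) = 1.
No roots, so no linear factors.
Monic irreducibles of degree 2 over GF(2): x**2 + x + 1.
None of them divide h (all give nonzero remainder).
No irreducible factor of degree ≤ 2 exists, so h is irreducible over GF(2).

Yes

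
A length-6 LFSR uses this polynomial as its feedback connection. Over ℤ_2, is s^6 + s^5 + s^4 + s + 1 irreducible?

Write g(s) = s^6 + s^5 + s^4 + s + 1.
Check for roots in ℤ_2: g(0) = 1; g(1) = 1.
No roots, so no linear factors.
Monic irreducibles of degree 2 over GF(2): s^2 + s + 1.
None of them divide g (all give nonzero remainder).
Monic irreducibles of degree 3 over GF(2): s^3 + s + 1, s^3 + s^2 + 1.
None of them divide g (all give nonzero remainder).
No irreducible factor of degree ≤ 3 exists, so g is irreducible over GF(2).

Yes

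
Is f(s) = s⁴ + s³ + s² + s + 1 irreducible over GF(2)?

Check for roots in GF(2): f(0) = 1; f(1) = 1.
No roots, so no linear factors.
Monic irreducibles of degree 2 over GF(2): s² + s + 1.
None of them divide f (all give nonzero remainder).
No irreducible factor of degree ≤ 2 exists, so f is irreducible over GF(2).

Yes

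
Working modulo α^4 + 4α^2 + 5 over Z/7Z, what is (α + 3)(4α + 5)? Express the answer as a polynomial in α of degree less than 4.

4α^2 + 3α + 1

Multiply in Z/7Z[α]: (α + 3)·(4α + 5) = 4α^2 + 3α + 1.
Reduced: 4α^2 + 3α + 1.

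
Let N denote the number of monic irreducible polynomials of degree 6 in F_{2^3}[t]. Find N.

43596

Gauss's count: N_{8}(6) = (1/6) Σ_{d|6} μ(6/d)·8^d.
Divisors of 6: 1, 2, 3, 6; μ(6/d) for each: 1, -1, -1, 1.
Σ = 8^1 − 8^2 − 8^3 + 8^6 = 261576.
N = 261576/6 = 43596.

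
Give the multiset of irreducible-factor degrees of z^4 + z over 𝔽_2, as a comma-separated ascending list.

1, 1, 2

Write h(z) = z^4 + z.
Roots in 𝔽_2: h(0) = 0 → root; h(1) = 0 → root.
Linear factors from roots: (z), (z + 1).
Complete factorization: h(z) = (z)·(z + 1)·(z^2 + z + 1).
Factor degrees with multiplicity: 1 + 1 + 2 = 4.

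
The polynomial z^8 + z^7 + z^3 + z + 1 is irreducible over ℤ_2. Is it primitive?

No

Write f(z) = z^8 + z^7 + z^3 + z + 1.
|GF(2^8)^×| = 2^8 − 1 = 255. Prime factorization: 255 = 3·5·17.
f is primitive ⇔ z has order 255 in GF(2)[z]/(f), i.e. z^(255/q) ≠ 1 for each prime q | 255.
z^(85) mod f = 1
z^(51) mod f = z^4 + z^3 + z^2 + z.
z^(15) mod f = z^6 + z^4 + z^2 + 1.
Since z^(85) = 1, the order of z divides 85 < 255; not primitive.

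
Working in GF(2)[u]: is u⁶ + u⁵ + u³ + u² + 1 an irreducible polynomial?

Write P(u) = u⁶ + u⁵ + u³ + u² + 1.
Check for roots in GF(2): P(0) = 1; P(1) = 1.
No roots, so no linear factors.
Monic irreducibles of degree 2 over GF(2): u² + u + 1.
None of them divide P (all give nonzero remainder).
Monic irreducibles of degree 3 over GF(2): u³ + u + 1, u³ + u² + 1.
None of them divide P (all give nonzero remainder).
No irreducible factor of degree ≤ 3 exists, so P is irreducible over GF(2).

Yes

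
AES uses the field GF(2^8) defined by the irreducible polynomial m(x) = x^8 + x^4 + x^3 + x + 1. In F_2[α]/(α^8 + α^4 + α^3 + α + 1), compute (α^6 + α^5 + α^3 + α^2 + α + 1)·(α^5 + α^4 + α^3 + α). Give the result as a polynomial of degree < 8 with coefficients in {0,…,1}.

α^6 + α^5 + α^3 + α^2 + α

Multiply in F_2[α]: (α^6 + α^5 + α^3 + α^2 + α + 1)·(α^5 + α^4 + α^3 + α) = α^11 + α^7 + α^5 + α^4 + α^2 + α.
Reduce using α^8 ≡ α^4 + α^3 + α + 1 (mod α^8 + α^4 + α^3 + α + 1).
Reduced: α^6 + α^5 + α^3 + α^2 + α.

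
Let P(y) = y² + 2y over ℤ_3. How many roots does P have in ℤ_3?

2

Evaluate at each of the 3 elements of ℤ_3:
P(0) = 0 → root; P(1) = 0 → root; P(2) = 2.
Roots: {0, 1}.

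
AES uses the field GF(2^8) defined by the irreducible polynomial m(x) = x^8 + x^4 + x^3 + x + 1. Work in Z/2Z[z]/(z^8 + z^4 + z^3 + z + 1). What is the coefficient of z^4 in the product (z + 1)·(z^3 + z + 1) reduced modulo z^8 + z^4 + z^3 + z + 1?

Multiply in Z/2Z[z]: (z + 1)·(z^3 + z + 1) = z^4 + z^3 + z^2 + 1.
Reduced: z^4 + z^3 + z^2 + 1.

1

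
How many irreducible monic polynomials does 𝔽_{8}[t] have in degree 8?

The number of monic irreducibles of degree 8 over GF(8) is (1/8)·Σ_{d∣8} μ(8/d) 8^d.
Divisors of 8: 1, 2, 4, 8; μ(8/d) for each: 0, 0, -1, 1.
Σ = − 8^4 + 8^8 = 16773120.
N = 16773120/8 = 2096640.

2096640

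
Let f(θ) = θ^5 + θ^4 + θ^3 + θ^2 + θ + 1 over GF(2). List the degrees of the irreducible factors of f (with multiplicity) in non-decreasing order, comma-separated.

Roots in GF(2): f(0) = 1; f(1) = 0 → root.
Linear factors from roots: (θ + 1).
Complete factorization: f(θ) = (θ + 1)·(θ^2 + θ + 1)^2.
Factor degrees with multiplicity: 1 + 2 + 2 = 5.

1, 2, 2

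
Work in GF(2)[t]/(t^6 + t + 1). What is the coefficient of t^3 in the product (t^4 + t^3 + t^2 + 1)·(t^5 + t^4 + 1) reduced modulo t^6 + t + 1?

Multiply in GF(2)[t]: (t^4 + t^3 + t^2 + 1)·(t^5 + t^4 + 1) = t^9 + t^6 + t^5 + t^3 + t^2 + 1.
Reduce using t^6 ≡ t + 1 (mod t^6 + t + 1).
Reduced: t^5 + t^4 + t^2 + t.

0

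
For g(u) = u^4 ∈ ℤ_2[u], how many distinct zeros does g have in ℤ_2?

Evaluate at each of the 2 elements of ℤ_2:
g(0) = 0 → root; g(1) = 1.
Roots: {0}.

1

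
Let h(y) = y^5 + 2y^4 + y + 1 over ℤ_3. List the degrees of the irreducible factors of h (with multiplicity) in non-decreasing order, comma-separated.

Roots in ℤ_3: h(0) = 1; h(1) = 2; h(2) = 1.
Complete factorization: h(y) = (y^5 + 2y^4 + y + 1).
Factor degrees with multiplicity: 5 = 5.

5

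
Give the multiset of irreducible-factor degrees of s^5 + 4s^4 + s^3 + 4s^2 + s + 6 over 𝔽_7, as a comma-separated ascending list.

5

Write g(s) = s^5 + 4s^4 + s^3 + 4s^2 + s + 6.
Complete factorization: g(s) = (s^5 + 4s^4 + s^3 + 4s^2 + s + 6).
Factor degrees with multiplicity: 5 = 5.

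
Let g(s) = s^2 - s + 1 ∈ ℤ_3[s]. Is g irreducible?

Check for roots in ℤ_3: g(0) = 1; g(1) = 1; g(2) = 0 → root.
g(2) = 0, so (s − 2) divides g(s); g is reducible.

No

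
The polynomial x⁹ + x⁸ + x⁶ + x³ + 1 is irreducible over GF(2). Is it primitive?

Write f(x) = x⁹ + x⁸ + x⁶ + x³ + 1.
|GF(2^9)^×| = 2^9 − 1 = 511. Prime factorization: 511 = 7·73.
f is primitive ⇔ x has order 511 in GF(2)[x]/(f), i.e. x^(511/q) ≠ 1 for each prime q | 511.
x^(73) mod f = 1
x^(7) mod f = x⁷.
Since x^(73) = 1, the order of x divides 73 < 511; not primitive.

No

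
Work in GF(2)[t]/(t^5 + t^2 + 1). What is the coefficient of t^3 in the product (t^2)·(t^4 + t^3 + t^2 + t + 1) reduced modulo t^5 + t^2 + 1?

0

Multiply in GF(2)[t]: (t^2)·(t^4 + t^3 + t^2 + t + 1) = t^6 + t^5 + t^4 + t^3 + t^2.
Reduce using t^5 ≡ t^2 + 1 (mod t^5 + t^2 + 1).
Reduced: t^4 + t + 1.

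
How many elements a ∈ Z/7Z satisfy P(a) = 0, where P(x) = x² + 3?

Evaluate at each of the 7 elements of Z/7Z:
P(0) = 3; P(1) = 4; P(2) = 0 → root; P(3) = 5; P(4) = 5; P(5) = 0 → root; P(6) = 4.
Roots: {2, 5}.

2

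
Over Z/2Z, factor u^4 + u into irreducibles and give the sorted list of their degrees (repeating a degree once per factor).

1, 1, 2

Write f(u) = u^4 + u.
Roots in Z/2Z: f(0) = 0 → root; f(1) = 0 → root.
Linear factors from roots: (u), (u + 1).
Complete factorization: f(u) = (u)·(u + 1)·(u^2 + u + 1).
Factor degrees with multiplicity: 1 + 1 + 2 = 4.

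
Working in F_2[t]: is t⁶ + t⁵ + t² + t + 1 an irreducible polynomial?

Yes

Write g(t) = t⁶ + t⁵ + t² + t + 1.
Check for roots in F_2: g(0) = 1; g(1) = 1.
No roots, so no linear factors.
Monic irreducibles of degree 2 over GF(2): t² + t + 1.
None of them divide g (all give nonzero remainder).
Monic irreducibles of degree 3 over GF(2): t³ + t + 1, t³ + t² + 1.
None of them divide g (all give nonzero remainder).
No irreducible factor of degree ≤ 3 exists, so g is irreducible over GF(2).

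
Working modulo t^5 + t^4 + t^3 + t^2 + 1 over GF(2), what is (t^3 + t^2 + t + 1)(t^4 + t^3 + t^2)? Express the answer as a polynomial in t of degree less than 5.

Multiply in GF(2)[t]: (t^3 + t^2 + t + 1)·(t^4 + t^3 + t^2) = t^7 + t^5 + t^4 + t^2.
Reduce using t^5 ≡ t^4 + t^3 + t^2 + 1 (mod t^5 + t^4 + t^3 + t^2 + 1).
Reduced: t^2 + t + 1.

t^2 + t + 1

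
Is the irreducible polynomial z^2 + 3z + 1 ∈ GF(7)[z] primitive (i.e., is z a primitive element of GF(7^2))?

No

Write f(z) = z^2 + 3z + 1.
|GF(7^2)^×| = 7^2 − 1 = 48. Prime factorization: 48 = 2^4·3.
f is primitive ⇔ z has order 48 in GF(7)[z]/(f), i.e. z^(48/q) ≠ 1 for each prime q | 48.
z^(24) mod f = 1
z^(16) mod f = 1
Since z^(24) = 1, the order of z divides 24 < 48; not primitive.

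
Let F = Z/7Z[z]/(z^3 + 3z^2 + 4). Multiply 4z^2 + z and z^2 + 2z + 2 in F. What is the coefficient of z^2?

Multiply in Z/7Z[z]: (4z^2 + z)·(z^2 + 2z + 2) = 4z^4 + 2z^3 + 3z^2 + 2z.
Reduce using z^3 ≡ 4z^2 + 3 (mod z^3 + 3z^2 + 4).
Reduced: 5z^2 + 5.

5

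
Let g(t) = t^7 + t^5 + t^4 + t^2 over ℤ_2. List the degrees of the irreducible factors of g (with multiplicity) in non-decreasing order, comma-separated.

1, 1, 1, 1, 1, 2

Roots in ℤ_2: g(0) = 0 → root; g(1) = 0 → root.
Linear factors from roots: (t), (t + 1).
Complete factorization: g(t) = (t)^2·(t + 1)^3·(t^2 + t + 1).
Factor degrees with multiplicity: 1 + 1 + 1 + 1 + 1 + 2 = 7.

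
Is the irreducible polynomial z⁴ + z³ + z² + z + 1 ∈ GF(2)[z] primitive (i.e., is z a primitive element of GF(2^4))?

Write f(z) = z⁴ + z³ + z² + z + 1.
|GF(2^4)^×| = 2^4 − 1 = 15. Prime factorization: 15 = 3·5.
f is primitive ⇔ z has order 15 in GF(2)[z]/(f), i.e. z^(15/q) ≠ 1 for each prime q | 15.
z^(5) mod f = 1
z^(3) mod f = z³.
Since z^(5) = 1, the order of z divides 5 < 15; not primitive.

No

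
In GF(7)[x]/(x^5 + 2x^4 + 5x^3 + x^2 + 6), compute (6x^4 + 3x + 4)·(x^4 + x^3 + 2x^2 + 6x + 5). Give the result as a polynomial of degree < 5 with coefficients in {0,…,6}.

Multiply in GF(7)[x]: (6x^4 + 3x + 4)·(x^4 + x^3 + 2x^2 + 6x + 5) = 6x^8 + 6x^7 + 5x^6 + 4x^5 + 2x^4 + 3x^3 + 5x^2 + 4x + 6.
Reduce using x^5 ≡ 5x^4 + 2x^3 + 6x^2 + 1 (mod x^5 + 2x^4 + 5x^3 + x^2 + 6).
Reduced: 4x^3 + x^2 + 5x + 4.

4x^3 + x^2 + 5x + 4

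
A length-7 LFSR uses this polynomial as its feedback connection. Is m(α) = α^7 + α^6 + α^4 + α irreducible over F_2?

Check for roots in F_2: m(0) = 0 → root; m(1) = 0 → root.
m(0) = 0, so (α) divides m(α); m is reducible.

No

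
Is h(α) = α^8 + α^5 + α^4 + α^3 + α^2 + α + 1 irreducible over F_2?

Yes

Check for roots in F_2: h(0) = 1; h(1) = 1.
No roots, so no linear factors.
Monic irreducibles of degree 2 over GF(2): α^2 + α + 1.
None of them divide h (all give nonzero remainder).
Monic irreducibles of degree 3 over GF(2): α^3 + α + 1, α^3 + α^2 + 1.
None of them divide h (all give nonzero remainder).
Monic irreducibles of degree 4 over GF(2): α^4 + α + 1, α^4 + α^3 + 1, α^4 + α^3 + α^2 + α + 1.
None of them divide h (all give nonzero remainder).
No irreducible factor of degree ≤ 4 exists, so h is irreducible over GF(2).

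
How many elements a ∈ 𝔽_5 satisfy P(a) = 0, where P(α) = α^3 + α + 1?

0

Evaluate at each of the 5 elements of 𝔽_5:
P(0) = 1; P(1) = 3; P(2) = 1; P(3) = 1; P(4) = 4.
No element is a root.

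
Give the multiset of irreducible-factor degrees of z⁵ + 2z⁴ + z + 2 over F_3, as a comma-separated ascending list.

1, 2, 2

Write g(z) = z⁵ + 2z⁴ + z + 2.
Roots in F_3: g(0) = 2; g(1) = 0 → root; g(2) = 2.
Linear factors from roots: (z + 2).
Complete factorization: g(z) = (z + 2)·(z² + z + 2)·(z² + 2z + 2).
Factor degrees with multiplicity: 1 + 2 + 2 = 5.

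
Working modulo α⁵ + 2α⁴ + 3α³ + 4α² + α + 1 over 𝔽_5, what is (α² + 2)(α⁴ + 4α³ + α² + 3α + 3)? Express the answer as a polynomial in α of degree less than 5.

Multiply in 𝔽_5[α]: (α² + 2)·(α⁴ + 4α³ + α² + 3α + 3) = α⁶ + 4α⁵ + 3α⁴ + α³ + α + 1.
Reduce using α⁵ ≡ 3α⁴ + 2α³ + α² + 4α + 4 (mod α⁵ + 2α⁴ + 3α³ + 4α² + α + 1).
Reduced: α⁴ + α³ + α² + 3α + 4.

α^4 + α^3 + α^2 + 3α + 4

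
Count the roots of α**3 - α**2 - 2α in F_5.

3

Write h(α) = α**3 - α**2 - 2α.
Evaluate at each of the 5 elements of F_5:
h(0) = 0 → root; h(1) = 3; h(2) = 0 → root; h(3) = 2; h(4) = 0 → root.
Roots: {0, 2, 4}.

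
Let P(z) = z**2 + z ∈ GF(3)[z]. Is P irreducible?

Check for roots in GF(3): P(0) = 0 → root; P(1) = 2; P(2) = 0 → root.
P(0) = 0, so (z) divides P(z); P is reducible.

No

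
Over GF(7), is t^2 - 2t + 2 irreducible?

Yes

Write g(t) = t^2 - 2t + 2.
Check for roots in GF(7): g(0) = 2; g(1) = 1; g(2) = 2; g(3) = 5; g(4) = 3; g(5) = 3; g(6) = 5.
No roots. A degree-2 polynomial over a field with no linear factor is irreducible.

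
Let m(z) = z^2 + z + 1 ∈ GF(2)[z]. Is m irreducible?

Yes

Check for roots in GF(2): m(0) = 1; m(1) = 1.
No roots. A degree-2 polynomial over a field with no linear factor is irreducible.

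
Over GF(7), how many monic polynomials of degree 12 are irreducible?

1153430600

Gauss's count: N_{7}(12) = (1/12) Σ_{d|12} μ(12/d)·7^d.
Divisors of 12: 1, 2, 3, 4, 6, 12; μ(12/d) for each: 0, 1, 0, -1, -1, 1.
Σ = 7^2 − 7^4 − 7^6 + 7^12 = 13841167200.
N = 13841167200/12 = 1153430600.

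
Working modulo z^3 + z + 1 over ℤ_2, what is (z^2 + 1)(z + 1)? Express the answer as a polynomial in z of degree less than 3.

Multiply in ℤ_2[z]: (z^2 + 1)·(z + 1) = z^3 + z^2 + z + 1.
Reduce using z^3 ≡ z + 1 (mod z^3 + z + 1).
Reduced: z^2.

z^2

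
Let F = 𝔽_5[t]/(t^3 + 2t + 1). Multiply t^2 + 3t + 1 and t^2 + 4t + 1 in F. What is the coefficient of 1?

4

Multiply in 𝔽_5[t]: (t^2 + 3t + 1)·(t^2 + 4t + 1) = t^4 + 2t^3 + 4t^2 + 2t + 1.
Reduce using t^3 ≡ 3t + 4 (mod t^3 + 2t + 1).
Reduced: 2t^2 + 2t + 4.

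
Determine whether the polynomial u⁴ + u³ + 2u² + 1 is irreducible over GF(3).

No

Write g(u) = u⁴ + u³ + 2u² + 1.
Check for roots in GF(3): g(0) = 1; g(1) = 2; g(2) = 0 → root.
g(2) = 0, so (u − 2) divides g(u); g is reducible.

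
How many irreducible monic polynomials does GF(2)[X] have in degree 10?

99

Gauss's count: N_{2}(10) = (1/10) Σ_{d|10} μ(10/d)·2^d.
Divisors of 10: 1, 2, 5, 10; μ(10/d) for each: 1, -1, -1, 1.
Σ = 2^1 − 2^2 − 2^5 + 2^10 = 990.
N = 990/10 = 99.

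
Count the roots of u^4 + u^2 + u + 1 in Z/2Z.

Write P(u) = u^4 + u^2 + u + 1.
Evaluate at each of the 2 elements of Z/2Z:
P(0) = 1; P(1) = 0 → root.
Roots: {1}.

1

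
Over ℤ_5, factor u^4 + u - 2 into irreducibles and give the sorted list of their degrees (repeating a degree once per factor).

1, 1, 2

Write g(u) = u^4 + u - 2.
Roots in ℤ_5: g(0) = 3; g(1) = 0 → root; g(2) = 1; g(3) = 2; g(4) = 3.
Linear factors from roots: (u - 1).
Complete factorization: g(u) = (u - 1)^2·(u^2 + 2u - 2).
Factor degrees with multiplicity: 1 + 1 + 2 = 4.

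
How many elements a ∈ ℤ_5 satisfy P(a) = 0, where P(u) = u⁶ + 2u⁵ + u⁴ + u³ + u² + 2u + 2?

3

Evaluate at each of the 5 elements of ℤ_5:
P(0) = 2; P(1) = 0 → root; P(2) = 2; P(3) = 0 → root; P(4) = 0 → root.
Roots: {1, 3, 4}.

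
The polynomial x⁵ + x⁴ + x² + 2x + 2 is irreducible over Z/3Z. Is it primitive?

Write f(x) = x⁵ + x⁴ + x² + 2x + 2.
|GF(3^5)^×| = 3^5 − 1 = 242. Prime factorization: 242 = 2·11^2.
f is primitive ⇔ x has order 242 in GF(3)[x]/(f), i.e. x^(242/q) ≠ 1 for each prime q | 242.
x^(121) mod f = 1
x^(22) mod f = x⁴ + 2x³ + 2.
Since x^(121) = 1, the order of x divides 121 < 242; not primitive.

No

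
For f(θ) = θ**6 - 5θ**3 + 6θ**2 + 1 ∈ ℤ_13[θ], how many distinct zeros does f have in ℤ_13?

1

Evaluate at each of the 13 elements of ℤ_13:
f(0) = 1; f(1) = 3; f(2) = 10; f(3) = 12; f(4) = 12; f(5) = 6; f(6) = 7; f(7) = 9; f(8) = 8; f(9) = 2; f(10) = 9; f(11) = 12; f(12) = 0 → root.
Roots: {12}.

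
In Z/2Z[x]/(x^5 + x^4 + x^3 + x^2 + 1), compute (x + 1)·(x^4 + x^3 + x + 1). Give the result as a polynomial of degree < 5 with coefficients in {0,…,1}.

x^4

Multiply in Z/2Z[x]: (x + 1)·(x^4 + x^3 + x + 1) = x^5 + x^3 + x^2 + 1.
Reduce using x^5 ≡ x^4 + x^3 + x^2 + 1 (mod x^5 + x^4 + x^3 + x^2 + 1).
Reduced: x^4.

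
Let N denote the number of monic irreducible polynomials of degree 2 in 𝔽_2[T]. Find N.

1

x^(2^2) − x is the product of all monic irreducibles of degree dividing 2; Möbius inversion gives N = (1/2) Σ μ(2/d)·2^d.
Divisors of 2: 1, 2; μ(2/d) for each: -1, 1.
Σ = − 2^1 + 2^2 = 2.
N = 2/2 = 1.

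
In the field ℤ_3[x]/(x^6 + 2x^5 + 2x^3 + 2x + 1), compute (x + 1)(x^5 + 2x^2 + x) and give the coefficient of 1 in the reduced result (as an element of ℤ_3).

Multiply in ℤ_3[x]: (x + 1)·(x^5 + 2x^2 + x) = x^6 + x^5 + 2x^3 + x.
Reduce using x^6 ≡ x^5 + x^3 + x + 2 (mod x^6 + 2x^5 + 2x^3 + 2x + 1).
Reduced: 2x^5 + 2x + 2.

2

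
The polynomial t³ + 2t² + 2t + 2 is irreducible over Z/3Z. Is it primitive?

No

Write f(t) = t³ + 2t² + 2t + 2.
|GF(3^3)^×| = 3^3 − 1 = 26. Prime factorization: 26 = 2·13.
f is primitive ⇔ t has order 26 in GF(3)[t]/(f), i.e. t^(26/q) ≠ 1 for each prime q | 26.
t^(13) mod f = 1
t^(2) mod f = t².
Since t^(13) = 1, the order of t divides 13 < 26; not primitive.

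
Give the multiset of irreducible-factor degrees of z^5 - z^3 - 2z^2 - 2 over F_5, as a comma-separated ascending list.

Write g(z) = z^5 - z^3 - 2z^2 - 2.
Roots in F_5: g(0) = 3; g(1) = 1; g(2) = 4; g(3) = 1; g(4) = 1.
Complete factorization: g(z) = (z^5 - z^3 - 2z^2 - 2).
Factor degrees with multiplicity: 5 = 5.

5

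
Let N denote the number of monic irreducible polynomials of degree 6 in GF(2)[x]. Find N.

x^(2^6) − x is the product of all monic irreducibles of degree dividing 6; Möbius inversion gives N = (1/6) Σ μ(6/d)·2^d.
Divisors of 6: 1, 2, 3, 6; μ(6/d) for each: 1, -1, -1, 1.
Σ = 2^1 − 2^2 − 2^3 + 2^6 = 54.
N = 54/6 = 9.

9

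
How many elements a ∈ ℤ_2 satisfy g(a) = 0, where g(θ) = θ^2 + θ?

Evaluate at each of the 2 elements of ℤ_2:
g(0) = 0 → root; g(1) = 0 → root.
Roots: {0, 1}.

2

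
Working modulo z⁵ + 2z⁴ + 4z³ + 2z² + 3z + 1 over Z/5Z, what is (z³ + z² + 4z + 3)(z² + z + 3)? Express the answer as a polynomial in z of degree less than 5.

Multiply in Z/5Z[z]: (z³ + z² + 4z + 3)·(z² + z + 3) = z⁵ + 2z⁴ + 3z³ + 4.
Reduce using z⁵ ≡ 3z⁴ + z³ + 3z² + 2z + 4 (mod z⁵ + 2z⁴ + 4z³ + 2z² + 3z + 1).
Reduced: 4z³ + 3z² + 2z + 3.

4z^3 + 3z^2 + 2z + 3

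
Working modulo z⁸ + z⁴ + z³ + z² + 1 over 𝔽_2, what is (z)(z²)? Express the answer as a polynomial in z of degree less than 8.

z^3

Multiply in 𝔽_2[z]: (z)·(z²) = z³.
Reduced: z³.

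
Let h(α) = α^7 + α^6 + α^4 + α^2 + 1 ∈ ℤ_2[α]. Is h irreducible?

Check for roots in ℤ_2: h(0) = 1; h(1) = 1.
No roots, so no linear factors.
Monic irreducibles of degree 2 over GF(2): α^2 + α + 1.
None of them divide h (all give nonzero remainder).
Monic irreducibles of degree 3 over GF(2): α^3 + α + 1, α^3 + α^2 + 1.
None of them divide h (all give nonzero remainder).
No irreducible factor of degree ≤ 3 exists, so h is irreducible over GF(2).

Yes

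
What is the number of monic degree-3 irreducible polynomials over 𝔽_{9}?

240

Gauss's count: N_{9}(3) = (1/3) Σ_{d|3} μ(3/d)·9^d.
Divisors of 3: 1, 3; μ(3/d) for each: -1, 1.
Σ = − 9^1 + 9^3 = 720.
N = 720/3 = 240.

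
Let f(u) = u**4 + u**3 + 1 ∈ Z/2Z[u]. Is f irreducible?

Yes

Check for roots in Z/2Z: f(0) = 1; f(1) = 1.
No roots, so no linear factors.
Monic irreducibles of degree 2 over GF(2): u**2 + u + 1.
None of them divide f (all give nonzero remainder).
No irreducible factor of degree ≤ 2 exists, so f is irreducible over GF(2).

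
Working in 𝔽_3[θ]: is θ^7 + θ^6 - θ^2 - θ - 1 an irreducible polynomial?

Yes

Write f(θ) = θ^7 + θ^6 - θ^2 - θ - 1.
Check for roots in 𝔽_3: f(0) = 2; f(1) = 2; f(2) = 2.
No roots, so no linear factors.
Monic irreducibles of degree 2 over GF(3): θ^2 + 1, θ^2 + θ - 1, θ^2 - θ - 1.
None of them divide f (all give nonzero remainder).
Degree-3 irreducible divisors: test the 8 monic irreducibles of degree 3 over GF(3).
None of them divide f (all give nonzero remainder).
No irreducible factor of degree ≤ 3 exists, so f is irreducible over GF(3).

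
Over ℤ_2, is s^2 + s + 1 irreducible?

Write g(s) = s^2 + s + 1.
Check for roots in ℤ_2: g(0) = 1; g(1) = 1.
No roots. A degree-2 polynomial over a field with no linear factor is irreducible.

Yes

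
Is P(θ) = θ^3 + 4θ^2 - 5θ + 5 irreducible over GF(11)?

Yes

Check each element of GF(11) for a root: P(0)=5, P(1)=5, P(2)=8, P(3)=9, P(4)=3, P(5)=7, P(6)=5, P(7)=3, P(8)=7, P(9)=1, P(10)=2.
No roots. A degree-3 polynomial over a field with no linear factor is irreducible.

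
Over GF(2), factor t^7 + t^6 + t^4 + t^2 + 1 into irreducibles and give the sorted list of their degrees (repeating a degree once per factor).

7

Write h(t) = t^7 + t^6 + t^4 + t^2 + 1.
Roots in GF(2): h(0) = 1; h(1) = 1.
Complete factorization: h(t) = (t^7 + t^6 + t^4 + t^2 + 1).
Factor degrees with multiplicity: 7 = 7.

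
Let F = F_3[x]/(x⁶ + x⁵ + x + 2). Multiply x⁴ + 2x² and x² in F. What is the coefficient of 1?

Multiply in F_3[x]: (x⁴ + 2x²)·(x²) = x⁶ + 2x⁴.
Reduce using x⁶ ≡ 2x⁵ + 2x + 1 (mod x⁶ + x⁵ + x + 2).
Reduced: 2x⁵ + 2x⁴ + 2x + 1.

1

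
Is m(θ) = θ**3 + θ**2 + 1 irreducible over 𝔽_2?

Yes

Check for roots in 𝔽_2: m(0) = 1; m(1) = 1.
No roots. A degree-3 polynomial over a field with no linear factor is irreducible.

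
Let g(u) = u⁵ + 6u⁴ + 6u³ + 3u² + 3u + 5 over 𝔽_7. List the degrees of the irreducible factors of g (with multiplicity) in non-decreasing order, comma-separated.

5

Complete factorization: g(u) = (u⁵ + 6u⁴ + 6u³ + 3u² + 3u + 5).
Factor degrees with multiplicity: 5 = 5.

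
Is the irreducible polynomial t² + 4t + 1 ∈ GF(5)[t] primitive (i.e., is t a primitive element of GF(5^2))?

Write f(t) = t² + 4t + 1.
|GF(5^2)^×| = 5^2 − 1 = 24. Prime factorization: 24 = 2^3·3.
f is primitive ⇔ t has order 24 in GF(5)[t]/(f), i.e. t^(24/q) ≠ 1 for each prime q | 24.
t^(12) mod f = 1
t^(8) mod f = t + 4.
Since t^(12) = 1, the order of t divides 12 < 24; not primitive.

No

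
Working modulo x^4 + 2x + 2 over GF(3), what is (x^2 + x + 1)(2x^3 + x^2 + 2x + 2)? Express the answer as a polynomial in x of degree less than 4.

2x^3 + x^2 + 2

Multiply in GF(3)[x]: (x^2 + x + 1)·(2x^3 + x^2 + 2x + 2) = 2x^5 + 2x^3 + 2x^2 + x + 2.
Reduce using x^4 ≡ x + 1 (mod x^4 + 2x + 2).
Reduced: 2x^3 + x^2 + 2.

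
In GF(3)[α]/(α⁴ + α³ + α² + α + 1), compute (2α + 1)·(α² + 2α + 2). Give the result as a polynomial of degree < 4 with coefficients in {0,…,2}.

2α^3 + 2α^2 + 2

Multiply in GF(3)[α]: (2α + 1)·(α² + 2α + 2) = 2α³ + 2α² + 2.
Reduced: 2α³ + 2α² + 2.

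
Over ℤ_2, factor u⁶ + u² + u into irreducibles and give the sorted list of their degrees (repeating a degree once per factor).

Write h(u) = u⁶ + u² + u.
Roots in ℤ_2: h(0) = 0 → root; h(1) = 1.
Linear factors from roots: (u).
Complete factorization: h(u) = (u)·(u² + u + 1)·(u³ + u² + 1).
Factor degrees with multiplicity: 1 + 2 + 3 = 6.

1, 2, 3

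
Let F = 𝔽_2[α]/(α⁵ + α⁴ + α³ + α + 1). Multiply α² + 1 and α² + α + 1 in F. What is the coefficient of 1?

Multiply in 𝔽_2[α]: (α² + 1)·(α² + α + 1) = α⁴ + α³ + α + 1.
Reduced: α⁴ + α³ + α + 1.

1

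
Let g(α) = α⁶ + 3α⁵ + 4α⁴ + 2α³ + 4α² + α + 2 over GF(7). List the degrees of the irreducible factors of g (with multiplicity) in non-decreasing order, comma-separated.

2, 4

Complete factorization: g(α) = (α² + α + 3)·(α⁴ + 2α³ + 6α² + 4α + 3).
Factor degrees with multiplicity: 2 + 4 = 6.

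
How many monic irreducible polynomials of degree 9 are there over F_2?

x^(2^9) − x is the product of all monic irreducibles of degree dividing 9; Möbius inversion gives N = (1/9) Σ μ(9/d)·2^d.
Divisors of 9: 1, 3, 9; μ(9/d) for each: 0, -1, 1.
Σ = − 2^3 + 2^9 = 504.
N = 504/9 = 56.

56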